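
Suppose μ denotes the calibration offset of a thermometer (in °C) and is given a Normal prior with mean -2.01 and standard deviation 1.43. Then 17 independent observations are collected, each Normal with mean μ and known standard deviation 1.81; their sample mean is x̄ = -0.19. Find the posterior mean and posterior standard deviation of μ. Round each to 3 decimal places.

Posterior mean ≈ -0.347; posterior SD ≈ 0.420

Prior precision 1/τ₀² = 1/1.43² = 0.489021; data precision n/σ² = 17/1.81² = 5.18910.
Posterior precision = 0.489021 + 5.18910 = 5.67812, giving posterior SD = 1/√5.67812 = 0.420.
Posterior mean = (0.489021·-2.01 + 5.18910·-0.19) / 5.67812 = -0.347.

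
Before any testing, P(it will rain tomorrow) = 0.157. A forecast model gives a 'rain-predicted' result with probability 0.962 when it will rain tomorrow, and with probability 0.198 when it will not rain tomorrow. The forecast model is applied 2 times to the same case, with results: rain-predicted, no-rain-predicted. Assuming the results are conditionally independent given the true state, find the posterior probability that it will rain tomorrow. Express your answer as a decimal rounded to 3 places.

Posterior P(H) ≈ 0.041

Let H be the event that it will rain tomorrow; start with P(H) = 0.157. P('rain-predicted'|H) = 0.962, P('rain-predicted'|¬H) = 0.198.
Update on result 1 ('rain-predicted'): P(H) ← 0.962·0.1570 / (0.962·0.1570 + 0.198·0.8430) = 0.15103/0.31795 = 0.4750.
Update on result 2 ('no-rain-predicted'): P(H) ← 0.038·0.4750 / (0.038·0.4750 + 0.802·0.5250) = 0.018051/0.43908 = 0.0411.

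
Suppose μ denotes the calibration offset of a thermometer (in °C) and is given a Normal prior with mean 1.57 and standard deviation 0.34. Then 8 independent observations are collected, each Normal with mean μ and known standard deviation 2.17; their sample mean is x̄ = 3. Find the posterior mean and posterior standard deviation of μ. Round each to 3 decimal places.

Posterior mean ≈ 1.805; posterior SD ≈ 0.311

Prior precision 1/τ₀² = 1/0.34² = 8.65052; data precision n/σ² = 8/2.17² = 1.69891.
Posterior precision = 8.65052 + 1.69891 = 10.3494, giving posterior SD = 1/√10.3494 = 0.311.
Posterior mean = (8.65052·1.57 + 1.69891·3) / 10.3494 = 1.805.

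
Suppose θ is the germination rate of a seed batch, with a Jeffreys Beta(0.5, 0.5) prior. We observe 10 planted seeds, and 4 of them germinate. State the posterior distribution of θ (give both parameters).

Observing 4 successes and 6 failures updates Beta(0.5, 0.5) by adding the success and failure counts to the two shape parameters: α = 0.5+4 = 4.5, β = 0.5+6 = 6.5.

Posterior: Beta(4.5, 6.5)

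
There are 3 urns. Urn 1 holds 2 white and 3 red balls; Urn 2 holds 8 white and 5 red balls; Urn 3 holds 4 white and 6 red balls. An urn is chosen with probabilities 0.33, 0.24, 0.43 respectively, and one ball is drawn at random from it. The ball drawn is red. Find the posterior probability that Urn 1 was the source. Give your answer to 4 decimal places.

Posterior probability ≈ 0.3611

Tabulate prior·likelihood by source: [1] prior 0.33, lik 0.6, product 0.1980; [2] prior 0.24, lik 0.3846, product 0.09231; [3] prior 0.43, lik 0.6, product 0.2580.
Normalizing constant = 0.54831; the posterior for Urn 1 is its product over the sum, 0.1980/0.54831 = 0.3611.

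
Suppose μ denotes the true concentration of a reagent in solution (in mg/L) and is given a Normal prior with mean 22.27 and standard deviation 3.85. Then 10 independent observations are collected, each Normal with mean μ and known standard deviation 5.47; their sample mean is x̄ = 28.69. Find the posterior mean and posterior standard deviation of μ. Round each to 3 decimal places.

Prior precision 1/τ₀² = 1/3.85² = 0.0674650; data precision n/σ² = 10/5.47² = 0.334215.
Posterior precision = 0.0674650 + 0.334215 = 0.401680, giving posterior SD = 1/√0.401680 = 1.578.
Posterior mean = (0.0674650·22.27 + 0.334215·28.69) / 0.401680 = 27.612.

Posterior mean ≈ 27.612; posterior SD ≈ 1.578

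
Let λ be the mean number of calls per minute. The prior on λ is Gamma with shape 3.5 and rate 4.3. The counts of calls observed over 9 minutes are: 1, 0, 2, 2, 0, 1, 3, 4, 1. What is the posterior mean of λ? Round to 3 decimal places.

The Poisson likelihood adds the total count to the shape and the number of exposure periods to the rate. Here ∑xᵢ = 14 and n = 9, so shape 3.5→17.5 and rate 4.3→13.3.
Posterior mean = shape/rate = 17.5/13.3 = 1.316.

Posterior mean ≈ 1.316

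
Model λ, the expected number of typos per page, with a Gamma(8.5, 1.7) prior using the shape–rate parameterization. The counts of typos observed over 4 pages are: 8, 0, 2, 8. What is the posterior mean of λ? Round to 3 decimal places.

The Poisson likelihood adds the total count to the shape and the number of exposure periods to the rate. Here ∑xᵢ = 18 and n = 4, so shape 8.5→26.5 and rate 1.7→5.7.
Posterior mean = shape/rate = 26.5/5.7 = 4.649.

Posterior mean ≈ 4.649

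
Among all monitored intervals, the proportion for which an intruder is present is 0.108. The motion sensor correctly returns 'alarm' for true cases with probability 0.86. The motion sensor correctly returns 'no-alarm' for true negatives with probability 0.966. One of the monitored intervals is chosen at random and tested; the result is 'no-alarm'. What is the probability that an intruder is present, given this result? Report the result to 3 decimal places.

P(H | E) ≈ 0.017

Let H be the event that an intruder is present. P(H) = 0.108, so P(¬H) = 0.892. With E the 'no-alarm' result, P(E|H) = 0.14 and P(E|¬H) = 0.966.
P(E) = 0.14·0.108 + 0.966·0.892 = 0.015120 + 0.86167 = 0.87679.
By Bayes' theorem, P(H|E) = 0.015120 / 0.87679 = 0.017.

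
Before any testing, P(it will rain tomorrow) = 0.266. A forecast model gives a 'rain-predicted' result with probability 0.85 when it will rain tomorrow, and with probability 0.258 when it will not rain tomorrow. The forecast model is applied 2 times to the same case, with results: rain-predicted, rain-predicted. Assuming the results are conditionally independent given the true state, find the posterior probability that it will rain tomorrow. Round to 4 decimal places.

Let H be the event that it will rain tomorrow; start with P(H) = 0.266. P('rain-predicted'|H) = 0.85, P('rain-predicted'|¬H) = 0.258.
Update on result 1 ('rain-predicted'): P(H) ← 0.85·0.2660 / (0.85·0.2660 + 0.258·0.7340) = 0.22610/0.41547 = 0.5442.
Update on result 2 ('rain-predicted'): P(H) ← 0.85·0.5442 / (0.85·0.5442 + 0.258·0.4558) = 0.46257/0.58017 = 0.7973.

Posterior P(H) ≈ 0.7973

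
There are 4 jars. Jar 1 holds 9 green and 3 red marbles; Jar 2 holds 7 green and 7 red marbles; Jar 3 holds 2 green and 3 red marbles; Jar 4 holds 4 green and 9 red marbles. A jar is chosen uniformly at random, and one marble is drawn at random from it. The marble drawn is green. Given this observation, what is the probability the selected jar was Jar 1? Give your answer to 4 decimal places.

Posterior probability ≈ 0.3831

Tabulate prior·likelihood by source: [1] prior 0.25, lik 0.75, product 0.1875; [2] prior 0.25, lik 0.5, product 0.1250; [3] prior 0.25, lik 0.4, product 0.1000; [4] prior 0.25, lik 0.3077, product 0.07692.
Normalizing constant = 0.48942; the posterior for Jar 1 is its product over the sum, 0.1875/0.48942 = 0.3831.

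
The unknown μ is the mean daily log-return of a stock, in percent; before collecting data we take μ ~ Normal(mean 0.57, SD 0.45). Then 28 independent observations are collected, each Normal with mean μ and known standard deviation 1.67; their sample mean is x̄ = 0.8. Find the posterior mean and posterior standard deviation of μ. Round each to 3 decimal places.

Prior precision 1/τ₀² = 1/0.45² = 4.93827; data precision n/σ² = 28/1.67² = 10.0398.
Posterior precision = 4.93827 + 10.0398 = 14.9781, giving posterior SD = 1/√14.9781 = 0.258.
Posterior mean = (4.93827·0.57 + 10.0398·0.8) / 14.9781 = 0.724.

Posterior mean ≈ 0.724; posterior SD ≈ 0.258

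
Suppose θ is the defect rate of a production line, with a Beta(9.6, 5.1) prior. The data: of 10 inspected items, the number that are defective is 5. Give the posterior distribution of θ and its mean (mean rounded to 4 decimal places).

Observing 5 successes and 5 failures updates Beta(9.6, 5.1) by adding the success and failure counts to the two shape parameters: α = 9.6+5 = 14.6, β = 5.1+5 = 10.1.
E[θ | data] = 14.6/(14.6+10.1) = 0.5911.

Posterior: Beta(14.6, 10.1); mean ≈ 0.5911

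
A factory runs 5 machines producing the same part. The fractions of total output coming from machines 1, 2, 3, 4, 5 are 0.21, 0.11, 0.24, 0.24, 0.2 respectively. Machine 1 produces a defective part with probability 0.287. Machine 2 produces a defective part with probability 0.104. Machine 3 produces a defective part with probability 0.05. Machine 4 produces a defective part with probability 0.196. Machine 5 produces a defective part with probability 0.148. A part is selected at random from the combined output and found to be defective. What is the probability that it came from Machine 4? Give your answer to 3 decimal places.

Tabulate prior·likelihood by source: [1] prior 0.21, lik 0.287, product 0.06027; [2] prior 0.11, lik 0.104, product 0.01144; [3] prior 0.24, lik 0.05, product 0.01200; [4] prior 0.24, lik 0.196, product 0.04704; [5] prior 0.2, lik 0.148, product 0.02960.
Normalizing constant = 0.16035; the posterior for Machine 4 is its product over the sum, 0.04704/0.16035 = 0.293.

Posterior probability ≈ 0.293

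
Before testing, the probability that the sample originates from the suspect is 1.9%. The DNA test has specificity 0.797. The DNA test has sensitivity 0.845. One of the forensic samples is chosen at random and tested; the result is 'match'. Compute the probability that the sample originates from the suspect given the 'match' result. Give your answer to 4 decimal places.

P(H | E) ≈ 0.0746

Let H be the event that the sample originates from the suspect. P(H) = 0.019, so P(¬H) = 0.981. With E the 'match' result, P(E|H) = 0.845 and P(E|¬H) = 0.203.
P(E) = 0.845·0.019 + 0.203·0.981 = 0.016055 + 0.19914 = 0.21520.
By Bayes' theorem, P(H|E) = 0.016055 / 0.21520 = 0.0746.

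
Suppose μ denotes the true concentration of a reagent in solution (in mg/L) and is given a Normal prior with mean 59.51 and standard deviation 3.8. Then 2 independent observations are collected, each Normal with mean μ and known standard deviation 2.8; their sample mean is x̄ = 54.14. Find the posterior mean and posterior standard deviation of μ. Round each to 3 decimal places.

Posterior mean ≈ 55.287; posterior SD ≈ 1.756

Prior precision 1/τ₀² = 1/3.8² = 0.0692521; data precision n/σ² = 2/2.8² = 0.255102.
Posterior precision = 0.0692521 + 0.255102 = 0.324354, giving posterior SD = 1/√0.324354 = 1.756.
Posterior mean = (0.0692521·59.51 + 0.255102·54.14) / 0.324354 = 55.287.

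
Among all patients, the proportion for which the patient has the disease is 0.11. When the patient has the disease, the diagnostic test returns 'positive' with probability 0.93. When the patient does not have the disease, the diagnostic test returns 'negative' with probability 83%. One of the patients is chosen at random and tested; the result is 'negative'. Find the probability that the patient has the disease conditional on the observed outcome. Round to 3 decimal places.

P(H | E) ≈ 0.010

Write H for 'the patient has the disease'. Prior odds H:¬H = 0.11/0.89 = 0.12360. For the 'negative' outcome, the likelihood ratio is 0.07/0.83 = 0.084337.
Posterior odds = 0.12360 × 0.084337 = 0.010424, so P(H|E) = 0.010424/(1+0.010424) = 0.010.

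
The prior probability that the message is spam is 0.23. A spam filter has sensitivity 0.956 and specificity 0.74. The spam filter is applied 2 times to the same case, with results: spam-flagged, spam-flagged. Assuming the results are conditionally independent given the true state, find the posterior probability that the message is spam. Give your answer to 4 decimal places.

With H the event that the message is spam, the joint likelihood of the observed sequence is P(data|H) = 0.956·0.956 = 0.91394 and P(data|¬H) = 0.26·0.26 = 0.067600.
Bayes: P(H|data) = 0.23·0.91394 / (0.23·0.91394 + 0.77·0.067600) = 0.21021/0.26226 = 0.8015.

Posterior P(H) ≈ 0.8015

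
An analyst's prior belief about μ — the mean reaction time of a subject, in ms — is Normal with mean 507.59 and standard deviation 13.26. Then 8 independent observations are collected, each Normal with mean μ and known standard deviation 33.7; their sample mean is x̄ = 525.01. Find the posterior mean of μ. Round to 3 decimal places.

With known σ, the Normal prior is conjugate. Weight on the data is w = (n/σ²)/(n/σ² + 1/τ₀²) = 0.00704418/(0.00704418+0.00568739) = 0.55328.
Posterior mean = w·x̄ + (1−w)·μ₀ = 0.55328·525.01 + 0.44672·507.59 = 517.228.

Posterior mean ≈ 517.228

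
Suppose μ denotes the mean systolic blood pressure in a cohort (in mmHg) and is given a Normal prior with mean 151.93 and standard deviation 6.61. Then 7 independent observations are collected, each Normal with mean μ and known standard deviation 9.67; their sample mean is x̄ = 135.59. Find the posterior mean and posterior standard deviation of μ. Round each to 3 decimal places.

With known σ, the Normal prior is conjugate. Weight on the data is w = (n/σ²)/(n/σ² + 1/τ₀²) = 0.0748592/(0.0748592+0.0228874) = 0.76585.
Posterior mean = w·x̄ + (1−w)·μ₀ = 0.76585·135.59 + 0.23415·151.93 = 139.416. Posterior variance = 1/(0.0748592+0.0228874) = 10.2305, so SD = 3.199.

Posterior mean ≈ 139.416; posterior SD ≈ 3.199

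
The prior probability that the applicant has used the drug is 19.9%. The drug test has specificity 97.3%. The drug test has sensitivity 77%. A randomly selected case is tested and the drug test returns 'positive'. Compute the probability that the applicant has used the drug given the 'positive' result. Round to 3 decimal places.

P(H | E) ≈ 0.876

Write H for 'the applicant has used the drug'. Prior odds H:¬H = 0.199/0.801 = 0.24844. For the 'positive' outcome, the likelihood ratio is 0.77/0.027 = 28.519.
Posterior odds = 0.24844 × 28.519 = 7.0851, so P(H|E) = 7.0851/(1+7.0851) = 0.876.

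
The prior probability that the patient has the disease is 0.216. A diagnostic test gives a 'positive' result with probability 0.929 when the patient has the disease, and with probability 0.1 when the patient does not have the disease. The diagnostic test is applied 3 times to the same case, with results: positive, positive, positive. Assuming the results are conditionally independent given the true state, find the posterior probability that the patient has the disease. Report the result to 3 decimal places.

Posterior P(H) ≈ 0.995

With H the event that the patient has the disease, the joint likelihood of the observed sequence is P(data|H) = 0.929·0.929·0.929 = 0.80177 and P(data|¬H) = 0.1·0.1·0.1 = 0.0010000.
Bayes: P(H|data) = 0.216·0.80177 / (0.216·0.80177 + 0.784·0.0010000) = 0.17318/0.17397 = 0.9955.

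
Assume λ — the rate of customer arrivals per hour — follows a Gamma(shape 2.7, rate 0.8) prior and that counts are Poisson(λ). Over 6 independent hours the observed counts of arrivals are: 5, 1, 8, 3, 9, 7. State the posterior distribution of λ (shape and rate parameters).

Total count ∑xᵢ = 33 over n = 6 hours.
Gamma is conjugate to the Poisson likelihood: posterior is Gamma(shape = 2.7+33 = 35.7, rate = 0.8+6 = 6.8).

Posterior: Gamma(shape=35.7, rate=6.8)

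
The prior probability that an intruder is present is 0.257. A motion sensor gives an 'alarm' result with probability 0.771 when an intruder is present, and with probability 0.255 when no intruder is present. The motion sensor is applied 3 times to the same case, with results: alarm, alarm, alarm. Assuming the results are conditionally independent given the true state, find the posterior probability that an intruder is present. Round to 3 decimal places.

With H the event that an intruder is present, the joint likelihood of the observed sequence is P(data|H) = 0.771·0.771·0.771 = 0.45831 and P(data|¬H) = 0.255·0.255·0.255 = 0.016581.
Bayes: P(H|data) = 0.257·0.45831 / (0.257·0.45831 + 0.743·0.016581) = 0.11779/0.13011 = 0.9053.

Posterior P(H) ≈ 0.905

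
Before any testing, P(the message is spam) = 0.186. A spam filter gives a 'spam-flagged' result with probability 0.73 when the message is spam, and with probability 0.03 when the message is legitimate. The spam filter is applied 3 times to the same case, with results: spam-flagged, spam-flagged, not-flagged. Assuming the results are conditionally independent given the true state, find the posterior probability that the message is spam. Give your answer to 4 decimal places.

Posterior P(H) ≈ 0.9741

With H the event that the message is spam, the joint likelihood of the observed sequence is P(data|H) = 0.73·0.73·0.27 = 0.14388 and P(data|¬H) = 0.03·0.03·0.97 = 0.00087300.
Bayes: P(H|data) = 0.186·0.14388 / (0.186·0.14388 + 0.814·0.00087300) = 0.026762/0.027473 = 0.9741.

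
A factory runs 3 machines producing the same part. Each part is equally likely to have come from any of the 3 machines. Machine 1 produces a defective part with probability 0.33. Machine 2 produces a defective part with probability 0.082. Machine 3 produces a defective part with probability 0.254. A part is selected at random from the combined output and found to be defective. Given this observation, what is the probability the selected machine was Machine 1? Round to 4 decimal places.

Tabulate prior·likelihood by source: [1] prior 0.333333, lik 0.33, product 0.1100; [2] prior 0.333333, lik 0.082, product 0.02733; [3] prior 0.333333, lik 0.254, product 0.08467.
Normalizing constant = 0.22200; the posterior for Machine 1 is its product over the sum, 0.1100/0.22200 = 0.4955.

Posterior probability ≈ 0.4955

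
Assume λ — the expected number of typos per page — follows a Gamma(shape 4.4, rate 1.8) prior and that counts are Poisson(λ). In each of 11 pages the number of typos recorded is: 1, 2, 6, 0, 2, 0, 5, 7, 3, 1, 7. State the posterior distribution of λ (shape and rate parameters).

The Poisson likelihood adds the total count to the shape and the number of exposure periods to the rate. Here ∑xᵢ = 34 and n = 11, so shape 4.4→38.4 and rate 1.8→12.8.

Posterior: Gamma(shape=38.4, rate=12.8)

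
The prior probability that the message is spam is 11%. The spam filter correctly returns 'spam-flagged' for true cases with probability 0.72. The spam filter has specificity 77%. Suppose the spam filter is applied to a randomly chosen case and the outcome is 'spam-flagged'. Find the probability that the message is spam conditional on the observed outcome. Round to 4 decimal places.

P(H | E) ≈ 0.2790

Let H be the event that the message is spam. P(H) = 0.11, so P(¬H) = 0.89. With E the 'spam-flagged' result, P(E|H) = 0.72 and P(E|¬H) = 0.23.
P(E) = 0.72·0.11 + 0.23·0.89 = 0.079200 + 0.20470 = 0.28390.
By Bayes' theorem, P(H|E) = 0.079200 / 0.28390 = 0.2790.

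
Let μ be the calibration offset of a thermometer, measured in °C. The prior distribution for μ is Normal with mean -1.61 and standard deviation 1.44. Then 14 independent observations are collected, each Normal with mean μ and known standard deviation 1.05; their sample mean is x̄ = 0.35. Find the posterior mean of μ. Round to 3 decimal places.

Prior precision 1/τ₀² = 1/1.44² = 0.482253; data precision n/σ² = 14/1.05² = 12.6984.
Posterior precision = 0.482253 + 12.6984 = 13.1807.
Posterior mean = (0.482253·-1.61 + 12.6984·0.35) / 13.1807 = 0.278.

Posterior mean ≈ 0.278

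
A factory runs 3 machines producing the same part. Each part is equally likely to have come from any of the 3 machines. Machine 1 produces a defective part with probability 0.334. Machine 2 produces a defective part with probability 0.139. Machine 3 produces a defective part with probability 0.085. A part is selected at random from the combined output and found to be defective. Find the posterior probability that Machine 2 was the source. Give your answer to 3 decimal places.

P(defective|M1) = 0.334; P(defective|M2) = 0.139; P(defective|M3) = 0.085.
Prior × likelihood for each source: 0.333333·0.334=0.1113, 0.333333·0.139=0.04633, 0.333333·0.085=0.02833. Summing gives P(defective) = 0.18600.
P(Machine 2 | defective) = 0.04633 / 0.18600 = 0.249.

Posterior probability ≈ 0.249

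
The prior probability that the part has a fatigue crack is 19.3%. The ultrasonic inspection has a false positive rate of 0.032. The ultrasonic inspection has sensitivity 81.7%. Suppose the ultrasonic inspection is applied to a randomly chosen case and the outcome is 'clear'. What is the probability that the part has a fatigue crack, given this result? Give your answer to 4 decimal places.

P(H | E) ≈ 0.0433

Write H for 'the part has a fatigue crack'. Prior odds H:¬H = 0.193/0.807 = 0.23916. For the 'clear' outcome, the likelihood ratio is 0.183/0.968 = 0.18905.
Posterior odds = 0.23916 × 0.18905 = 0.045213, so P(H|E) = 0.045213/(1+0.045213) = 0.0433.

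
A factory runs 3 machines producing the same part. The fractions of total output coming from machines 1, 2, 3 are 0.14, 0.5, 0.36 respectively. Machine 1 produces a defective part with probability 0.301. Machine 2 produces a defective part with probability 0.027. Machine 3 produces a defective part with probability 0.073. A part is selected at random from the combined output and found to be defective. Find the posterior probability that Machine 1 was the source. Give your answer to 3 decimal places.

Posterior probability ≈ 0.514

Tabulate prior·likelihood by source: [1] prior 0.14, lik 0.301, product 0.04214; [2] prior 0.5, lik 0.027, product 0.01350; [3] prior 0.36, lik 0.073, product 0.02628.
Normalizing constant = 0.081920; the posterior for Machine 1 is its product over the sum, 0.04214/0.081920 = 0.514.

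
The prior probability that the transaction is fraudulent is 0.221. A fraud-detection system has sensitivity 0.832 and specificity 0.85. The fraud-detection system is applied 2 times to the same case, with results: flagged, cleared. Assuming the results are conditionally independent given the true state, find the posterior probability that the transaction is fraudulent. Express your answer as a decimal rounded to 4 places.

Let H be the event that the transaction is fraudulent; start with P(H) = 0.221. P('flagged'|H) = 0.832, P('flagged'|¬H) = 0.15.
Update on result 1 ('flagged'): P(H) ← 0.832·0.2210 / (0.832·0.2210 + 0.15·0.7790) = 0.18387/0.30072 = 0.6114.
Update on result 2 ('cleared'): P(H) ← 0.168·0.6114 / (0.168·0.6114 + 0.85·0.3886) = 0.10272/0.43300 = 0.2372.

Posterior P(H) ≈ 0.2372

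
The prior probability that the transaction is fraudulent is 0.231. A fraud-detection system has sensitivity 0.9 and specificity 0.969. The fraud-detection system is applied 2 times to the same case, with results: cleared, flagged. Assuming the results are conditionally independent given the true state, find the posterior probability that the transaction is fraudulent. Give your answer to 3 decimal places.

Posterior P(H) ≈ 0.474

With H the event that the transaction is fraudulent, the joint likelihood of the observed sequence is P(data|H) = 0.1·0.9 = 0.090000 and P(data|¬H) = 0.969·0.031 = 0.030039.
Bayes: P(H|data) = 0.231·0.090000 / (0.231·0.090000 + 0.769·0.030039) = 0.020790/0.043890 = 0.4737.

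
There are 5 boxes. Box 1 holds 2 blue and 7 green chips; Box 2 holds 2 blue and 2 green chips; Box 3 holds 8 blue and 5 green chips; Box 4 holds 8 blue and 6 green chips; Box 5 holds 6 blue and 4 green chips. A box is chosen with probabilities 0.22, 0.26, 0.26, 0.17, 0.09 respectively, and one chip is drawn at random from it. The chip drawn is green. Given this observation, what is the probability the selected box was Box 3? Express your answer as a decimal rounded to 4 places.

Tabulate prior·likelihood by source: [1] prior 0.22, lik 0.7778, product 0.1711; [2] prior 0.26, lik 0.5, product 0.1300; [3] prior 0.26, lik 0.3846, product 0.1000; [4] prior 0.17, lik 0.4286, product 0.07286; [5] prior 0.09, lik 0.4, product 0.03600.
Normalizing constant = 0.50997; the posterior for Box 3 is its product over the sum, 0.1000/0.50997 = 0.1961.

Posterior probability ≈ 0.1961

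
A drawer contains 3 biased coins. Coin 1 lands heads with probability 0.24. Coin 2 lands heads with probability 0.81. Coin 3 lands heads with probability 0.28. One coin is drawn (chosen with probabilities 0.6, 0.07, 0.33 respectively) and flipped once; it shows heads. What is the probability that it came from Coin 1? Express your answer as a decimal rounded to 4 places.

Posterior probability ≈ 0.4913

P(heads|C1) = 0.24; P(heads|C2) = 0.81; P(heads|C3) = 0.28.
Prior × likelihood for each source: 0.6·0.24=0.1440, 0.07·0.81=0.05670, 0.33·0.28=0.09240. Summing gives P(heads) = 0.29310.
P(Coin 1 | heads) = 0.1440 / 0.29310 = 0.4913.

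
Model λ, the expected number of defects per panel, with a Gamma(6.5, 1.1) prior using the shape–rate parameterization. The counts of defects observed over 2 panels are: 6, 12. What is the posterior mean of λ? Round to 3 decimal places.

Total count ∑xᵢ = 18 over n = 2 panels.
Gamma is conjugate to the Poisson likelihood: posterior is Gamma(shape = 6.5+18 = 24.5, rate = 1.1+2 = 3.1).
E[λ | data] = 24.5/3.1 = 7.903.

Posterior mean ≈ 7.903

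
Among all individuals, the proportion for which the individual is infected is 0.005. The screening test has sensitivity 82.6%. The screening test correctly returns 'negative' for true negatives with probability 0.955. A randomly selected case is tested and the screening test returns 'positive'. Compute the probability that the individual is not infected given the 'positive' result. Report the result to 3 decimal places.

Let H be the event that the individual is infected. P(H) = 0.005, so P(¬H) = 0.995. With E the 'positive' result, P(E|H) = 0.826 and P(E|¬H) = 0.045.
P(E) = 0.826·0.005 + 0.045·0.995 = 0.0041300 + 0.044775 = 0.048905.
By Bayes' theorem, P(H|E) = 0.0041300 / 0.048905 = 0.084. Hence P(¬H|E) = 1 − 0.084 = 0.916.

P(¬H | E) ≈ 0.916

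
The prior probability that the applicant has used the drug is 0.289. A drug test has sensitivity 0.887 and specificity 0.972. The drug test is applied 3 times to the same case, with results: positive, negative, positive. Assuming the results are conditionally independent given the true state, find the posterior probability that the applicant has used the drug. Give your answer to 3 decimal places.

Let H be the event that the applicant has used the drug; start with P(H) = 0.289. P('positive'|H) = 0.887, P('positive'|¬H) = 0.028.
Update on result 1 ('positive'): P(H) ← 0.887·0.2890 / (0.887·0.2890 + 0.028·0.7110) = 0.25634/0.27625 = 0.9279.
Update on result 2 ('negative'): P(H) ← 0.113·0.9279 / (0.113·0.9279 + 0.972·0.0721) = 0.10486/0.17490 = 0.5995.
Update on result 3 ('positive'): P(H) ← 0.887·0.5995 / (0.887·0.5995 + 0.028·0.4005) = 0.53177/0.54298 = 0.9793.

Posterior P(H) ≈ 0.979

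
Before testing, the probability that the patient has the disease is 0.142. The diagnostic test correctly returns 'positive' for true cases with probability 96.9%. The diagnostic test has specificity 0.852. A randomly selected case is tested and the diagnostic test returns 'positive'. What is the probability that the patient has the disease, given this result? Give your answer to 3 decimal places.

Write H for 'the patient has the disease'. Prior odds H:¬H = 0.142/0.858 = 0.16550. For the 'positive' outcome, the likelihood ratio is 0.969/0.148 = 6.5473.
Posterior odds = 0.16550 × 6.5473 = 1.0836, so P(H|E) = 1.0836/(1+1.0836) = 0.520.

P(H | E) ≈ 0.520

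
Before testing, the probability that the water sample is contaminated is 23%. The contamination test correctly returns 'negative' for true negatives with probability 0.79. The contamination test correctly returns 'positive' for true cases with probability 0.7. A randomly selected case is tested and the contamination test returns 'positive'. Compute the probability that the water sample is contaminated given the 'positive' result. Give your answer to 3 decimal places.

Write H for 'the water sample is contaminated'. Prior odds H:¬H = 0.23/0.77 = 0.29870. For the 'positive' outcome, the likelihood ratio is 0.7/0.21 = 3.3333.
Posterior odds = 0.29870 × 3.3333 = 0.99567, so P(H|E) = 0.99567/(1+0.99567) = 0.499.

P(H | E) ≈ 0.499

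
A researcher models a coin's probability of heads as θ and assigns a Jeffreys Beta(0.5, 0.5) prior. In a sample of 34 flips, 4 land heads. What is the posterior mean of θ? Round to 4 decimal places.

Posterior mean ≈ 0.1286

The binomial likelihood is conjugate to the Beta prior: with 4 successes and 30 failures, the posterior is Beta(0.5+4, 0.5+30) = Beta(4.5, 30.5).
Posterior mean = α/(α+β) = 4.5/35 = 0.1286.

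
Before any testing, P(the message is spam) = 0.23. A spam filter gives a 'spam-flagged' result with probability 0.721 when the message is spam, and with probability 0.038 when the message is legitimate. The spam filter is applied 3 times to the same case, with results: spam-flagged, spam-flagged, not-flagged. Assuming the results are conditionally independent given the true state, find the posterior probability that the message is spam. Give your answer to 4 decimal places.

Posterior P(H) ≈ 0.9689

With H the event that the message is spam, the joint likelihood of the observed sequence is P(data|H) = 0.721·0.721·0.279 = 0.14504 and P(data|¬H) = 0.038·0.038·0.962 = 0.0013891.
Bayes: P(H|data) = 0.23·0.14504 / (0.23·0.14504 + 0.77·0.0013891) = 0.033358/0.034428 = 0.9689.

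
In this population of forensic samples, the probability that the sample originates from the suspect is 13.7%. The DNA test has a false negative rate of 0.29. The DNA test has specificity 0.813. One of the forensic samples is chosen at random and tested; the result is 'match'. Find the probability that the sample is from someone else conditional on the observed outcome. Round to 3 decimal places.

P(¬H | E) ≈ 0.624

Let H be the event that the sample originates from the suspect. P(H) = 0.137, so P(¬H) = 0.863. With E the 'match' result, P(E|H) = 0.71 and P(E|¬H) = 0.187.
P(E) = 0.71·0.137 + 0.187·0.863 = 0.097270 + 0.16138 = 0.25865.
By Bayes' theorem, P(H|E) = 0.097270 / 0.25865 = 0.376. Hence P(¬H|E) = 1 − 0.376 = 0.624.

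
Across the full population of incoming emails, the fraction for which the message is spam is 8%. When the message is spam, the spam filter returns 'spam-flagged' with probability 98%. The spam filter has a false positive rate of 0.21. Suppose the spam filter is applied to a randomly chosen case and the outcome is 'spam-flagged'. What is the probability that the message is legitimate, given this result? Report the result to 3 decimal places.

Write H for 'the message is spam'. Prior odds H:¬H = 0.08/0.92 = 0.086957. For the 'spam-flagged' outcome, the likelihood ratio is 0.98/0.21 = 4.6667.
Posterior odds = 0.086957 × 4.6667 = 0.40580, so P(H|E) = 0.40580/(1+0.40580) = 0.289. Then P(¬H|E) = 1 − 0.289 = 0.711.

P(¬H | E) ≈ 0.711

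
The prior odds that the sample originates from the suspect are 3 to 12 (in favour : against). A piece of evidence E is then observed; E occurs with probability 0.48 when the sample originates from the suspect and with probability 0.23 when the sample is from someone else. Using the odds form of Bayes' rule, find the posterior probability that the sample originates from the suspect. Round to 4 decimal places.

Posterior probability ≈ 0.3429

Prior odds = 3/12 = 0.25000. In log-odds, ln(0.25000) = -1.3863.
Add log likelihood ratio: ln(2.0870) = 0.73571.
Posterior log-odds = -0.65059, so posterior odds = exp(-0.65059) = 0.52174. Converting, P(H|E) = 0.52174/1.5217 = 0.3429.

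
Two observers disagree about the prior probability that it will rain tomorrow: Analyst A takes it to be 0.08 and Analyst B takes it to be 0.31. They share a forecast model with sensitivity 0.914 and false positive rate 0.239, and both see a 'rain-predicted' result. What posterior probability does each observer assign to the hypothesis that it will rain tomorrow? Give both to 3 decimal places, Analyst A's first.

P('+'|H) = 0.914, P('+'|¬H) = 0.239.
Analyst A: numerator 0.914·0.08 = 0.073120; evidence = 0.073120+0.239·0.92 = 0.29300; posterior = 0.250.
Analyst B: numerator 0.914·0.31 = 0.28334; evidence = 0.28334+0.239·0.69 = 0.44825; posterior = 0.632.

Analyst A: 0.250; Analyst B: 0.632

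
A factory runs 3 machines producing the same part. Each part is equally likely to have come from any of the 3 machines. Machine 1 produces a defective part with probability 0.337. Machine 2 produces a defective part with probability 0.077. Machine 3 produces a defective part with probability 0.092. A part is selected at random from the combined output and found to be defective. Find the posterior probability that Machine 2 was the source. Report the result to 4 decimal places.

Posterior probability ≈ 0.1522

P(defective|M1) = 0.337; P(defective|M2) = 0.077; P(defective|M3) = 0.092.
Prior × likelihood for each source: 0.333333·0.337=0.1123, 0.333333·0.077=0.02567, 0.333333·0.092=0.03067. Summing gives P(defective) = 0.16867.
P(Machine 2 | defective) = 0.02567 / 0.16867 = 0.1522.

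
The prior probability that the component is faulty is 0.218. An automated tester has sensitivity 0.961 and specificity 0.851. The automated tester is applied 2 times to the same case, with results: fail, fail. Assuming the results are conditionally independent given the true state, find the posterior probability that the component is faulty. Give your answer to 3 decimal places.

Posterior P(H) ≈ 0.921

With H the event that the component is faulty, the joint likelihood of the observed sequence is P(data|H) = 0.961·0.961 = 0.92352 and P(data|¬H) = 0.149·0.149 = 0.022201.
Bayes: P(H|data) = 0.218·0.92352 / (0.218·0.92352 + 0.782·0.022201) = 0.20133/0.21869 = 0.9206.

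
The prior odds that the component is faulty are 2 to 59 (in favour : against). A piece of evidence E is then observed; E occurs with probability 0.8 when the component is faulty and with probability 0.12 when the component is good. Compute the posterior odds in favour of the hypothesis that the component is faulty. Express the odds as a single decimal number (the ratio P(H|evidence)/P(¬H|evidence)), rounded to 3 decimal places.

Posterior odds ≈ 0.226

Prior odds = 2/59 = 0.033898. In log-odds, ln(0.033898) = -3.3844.
Add log likelihood ratio: ln(6.6667) = 1.8971.
Posterior log-odds = -1.4873, so posterior odds = exp(-1.4873) = 0.22599.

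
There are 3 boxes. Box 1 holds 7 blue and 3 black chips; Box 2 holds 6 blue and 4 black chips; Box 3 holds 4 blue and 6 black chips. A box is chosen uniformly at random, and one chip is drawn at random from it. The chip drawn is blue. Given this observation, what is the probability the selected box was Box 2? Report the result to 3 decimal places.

P(blue|Box 1) = 0.7; P(blue|Box 2) = 0.6; P(blue|Box 3) = 0.4.
Prior × likelihood for each source: 0.333333·0.7=0.2333, 0.333333·0.6=0.2000, 0.333333·0.4=0.1333. Summing gives P(blue) = 0.56667.
P(Box 2 | blue) = 0.2000 / 0.56667 = 0.353.

Posterior probability ≈ 0.353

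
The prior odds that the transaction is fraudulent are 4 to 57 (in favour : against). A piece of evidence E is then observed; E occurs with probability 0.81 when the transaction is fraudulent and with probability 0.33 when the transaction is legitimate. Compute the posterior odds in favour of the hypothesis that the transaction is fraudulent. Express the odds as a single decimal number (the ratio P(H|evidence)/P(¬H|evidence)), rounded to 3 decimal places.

Prior odds = 4/57 = 0.070175.
Likelihood ratio for E = 0.81/0.33 = 2.4545.
Posterior odds = prior odds × LR = 0.17225.

Posterior odds ≈ 0.172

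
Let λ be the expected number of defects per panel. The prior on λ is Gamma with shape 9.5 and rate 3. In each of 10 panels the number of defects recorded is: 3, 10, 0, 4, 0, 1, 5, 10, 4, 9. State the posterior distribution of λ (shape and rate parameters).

Posterior: Gamma(shape=55.5, rate=13)

Total count ∑xᵢ = 46 over n = 10 panels.
Gamma is conjugate to the Poisson likelihood: posterior is Gamma(shape = 9.5+46 = 55.5, rate = 3+10 = 13).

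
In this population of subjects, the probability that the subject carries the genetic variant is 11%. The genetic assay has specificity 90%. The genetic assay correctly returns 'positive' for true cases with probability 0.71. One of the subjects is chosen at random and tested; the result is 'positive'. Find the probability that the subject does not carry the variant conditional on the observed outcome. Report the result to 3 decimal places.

Let H be the event that the subject carries the genetic variant. P(H) = 0.11, so P(¬H) = 0.89. With E the 'positive' result, P(E|H) = 0.71 and P(E|¬H) = 0.1.
P(E) = 0.71·0.11 + 0.1·0.89 = 0.078100 + 0.089000 = 0.16710.
By Bayes' theorem, P(H|E) = 0.078100 / 0.16710 = 0.467. Hence P(¬H|E) = 1 − 0.467 = 0.533.

P(¬H | E) ≈ 0.533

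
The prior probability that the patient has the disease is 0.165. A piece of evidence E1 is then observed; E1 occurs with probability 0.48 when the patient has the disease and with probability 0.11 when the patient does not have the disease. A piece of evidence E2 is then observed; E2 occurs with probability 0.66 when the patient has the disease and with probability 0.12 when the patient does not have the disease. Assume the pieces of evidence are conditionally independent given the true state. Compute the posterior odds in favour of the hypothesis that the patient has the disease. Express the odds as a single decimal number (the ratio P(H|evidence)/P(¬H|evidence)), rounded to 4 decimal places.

Posterior odds ≈ 4.7425

Prior odds = 0.165/(1−0.165) = 0.19760.
Likelihood ratio for E1 = 0.48/0.11 = 4.3636.
Likelihood ratio for E2 = 0.66/0.12 = 5.5000.
Posterior odds = prior odds × LR₁ × LR₂ = 4.7425.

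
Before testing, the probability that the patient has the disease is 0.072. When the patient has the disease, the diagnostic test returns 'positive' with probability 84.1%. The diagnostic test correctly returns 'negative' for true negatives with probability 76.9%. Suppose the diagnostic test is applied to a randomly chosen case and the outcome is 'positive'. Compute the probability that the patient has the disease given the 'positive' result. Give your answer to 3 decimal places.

P(H | E) ≈ 0.220

Write H for 'the patient has the disease'. Prior odds H:¬H = 0.072/0.928 = 0.077586. For the 'positive' outcome, the likelihood ratio is 0.841/0.231 = 3.6407.
Posterior odds = 0.077586 × 3.6407 = 0.28247, so P(H|E) = 0.28247/(1+0.28247) = 0.220.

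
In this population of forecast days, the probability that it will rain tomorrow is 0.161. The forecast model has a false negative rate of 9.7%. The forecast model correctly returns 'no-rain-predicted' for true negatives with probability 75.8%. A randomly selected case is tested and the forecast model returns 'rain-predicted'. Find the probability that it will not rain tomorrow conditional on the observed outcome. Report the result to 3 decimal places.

P(¬H | E) ≈ 0.583

Write H for 'it will rain tomorrow'. Prior odds H:¬H = 0.161/0.839 = 0.19190. For the 'rain-predicted' outcome, the likelihood ratio is 0.903/0.242 = 3.7314.
Posterior odds = 0.19190 × 3.7314 = 0.71604, so P(H|E) = 0.71604/(1+0.71604) = 0.417. Then P(¬H|E) = 1 − 0.417 = 0.583.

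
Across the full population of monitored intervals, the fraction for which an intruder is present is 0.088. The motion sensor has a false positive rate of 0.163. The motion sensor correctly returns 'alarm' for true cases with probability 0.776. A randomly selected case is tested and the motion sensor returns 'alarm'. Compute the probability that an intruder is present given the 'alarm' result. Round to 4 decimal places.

Write H for 'an intruder is present'. Prior odds H:¬H = 0.088/0.912 = 0.096491. For the 'alarm' outcome, the likelihood ratio is 0.776/0.163 = 4.7607.
Posterior odds = 0.096491 × 4.7607 = 0.45937, so P(H|E) = 0.45937/(1+0.45937) = 0.3148.

P(H | E) ≈ 0.3148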